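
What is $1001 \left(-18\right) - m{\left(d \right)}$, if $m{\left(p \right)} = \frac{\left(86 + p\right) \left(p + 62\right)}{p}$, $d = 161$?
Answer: $- \frac{2955979}{161} \approx -18360.0$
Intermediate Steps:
$m{\left(p \right)} = \frac{\left(62 + p\right) \left(86 + p\right)}{p}$ ($m{\left(p \right)} = \frac{\left(86 + p\right) \left(62 + p\right)}{p} = \frac{\left(62 + p\right) \left(86 + p\right)}{p}$)
$1001 \left(-18\right) - m{\left(d \right)} = 1001 \left(-18\right) - \left(148 + 161 + \frac{5332}{161}\right) = -18018 - \left(148 + 161 + 5332 \cdot \frac{1}{161}\right) = -18018 - \left(148 + 161 + \frac{5332}{161}\right) = -18018 - \frac{55081}{161} = - \frac{2955979}{161}$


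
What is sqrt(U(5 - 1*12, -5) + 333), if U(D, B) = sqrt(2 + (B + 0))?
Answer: sqrt(333 + I*sqrt(3)) ≈ 18.248 + 0.04746*I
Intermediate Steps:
U(D, B) = sqrt(2 + B)
sqrt(U(5 - 1*12, -5) + 333) = sqrt(sqrt(2 - 5) + 333) = sqrt(sqrt(-3) + 333) = sqrt(I*sqrt(3) + 333) = sqrt(333 + I*sqrt(3))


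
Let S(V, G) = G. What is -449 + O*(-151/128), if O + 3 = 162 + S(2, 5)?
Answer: -20559/32 ≈ -642.47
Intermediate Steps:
O = 164 (O = -3 + (162 + 5) = -3 + 167 = 164)
-449 + O*(-151/128) = -449 + 164*(-151/128) = -449 - 6191/32 = -20559/32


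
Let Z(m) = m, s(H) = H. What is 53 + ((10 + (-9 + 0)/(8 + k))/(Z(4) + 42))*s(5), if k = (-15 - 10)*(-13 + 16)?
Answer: 166741/3082 ≈ 54.102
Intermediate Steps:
k = -75 (k = -25*3 = -75)
53 + ((10 + (-9 + 0)/(8 + k))/(Z(4) + 42))*s(5) = 53 + ((10 + (-9 + 0)/(8 - 75))/(4 + 42))*5 = 53 + ((10 - 9/(-67))/46)*5 = 53 + ((10 - 9*(-1/67))*(1/46))*5 = 53 + ((10 + 9/67)*(1/46))*5 = 53 + ((679/67)*(1/46))*5 = 53 + (679/3082)*5 = 53 + 3395/3082 = 166741/3082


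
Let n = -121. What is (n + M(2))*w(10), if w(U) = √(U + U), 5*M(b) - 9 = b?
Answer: -1188*√5/5 ≈ -531.29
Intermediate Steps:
M(b) = 9/5 + b/5
w(U) = √2*√U (w(U) = √(2*U) = √2*√U)
(n + M(2))*w(10) = (-121 + (9/5 + (⅕)*2))*(√2*√10) = (-121 + (9/5 + ⅖))*(2*√5) = (-121 + 11/5)*(2*√5) = -1188*√5/5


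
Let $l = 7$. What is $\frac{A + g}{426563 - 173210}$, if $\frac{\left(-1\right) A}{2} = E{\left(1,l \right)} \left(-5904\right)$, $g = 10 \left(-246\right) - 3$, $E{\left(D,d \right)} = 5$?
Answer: $\frac{18859}{84451} \approx 0.22331$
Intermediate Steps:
$g = -2463$ ($g = -2460 - 3 = -2463$)
$A = 59040$ ($A = - 2 \cdot 5 \left(-5904\right) = \left(-2\right) \left(-29520\right) = 59040$)
$\frac{A + g}{426563 - 173210} = \frac{59040 - 2463}{426563 - 173210} = \frac{56577}{253353} = 56577 \cdot \frac{1}{253353} = \frac{18859}{84451}$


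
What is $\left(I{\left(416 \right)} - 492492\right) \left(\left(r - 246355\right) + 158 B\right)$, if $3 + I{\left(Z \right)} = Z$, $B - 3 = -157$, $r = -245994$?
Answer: $254247869799$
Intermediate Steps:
$B = -154$ ($B = 3 - 157 = -154$)
$I{\left(Z \right)} = -3 + Z$
$\left(I{\left(416 \right)} - 492492\right) \left(\left(r - 246355\right) + 158 B\right) = \left(\left(-3 + 416\right) - 492492\right) \left(\left(-245994 - 246355\right) + 158 \left(-154\right)\right) = \left(413 - 492492\right) \left(-492349 - 24332\right) = \left(-492079\right) \left(-516681\right) = 254247869799$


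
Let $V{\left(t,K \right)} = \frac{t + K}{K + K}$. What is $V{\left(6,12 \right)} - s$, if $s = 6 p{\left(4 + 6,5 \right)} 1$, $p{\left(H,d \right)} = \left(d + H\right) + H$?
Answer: $- \frac{597}{4} \approx -149.25$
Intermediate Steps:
$V{\left(t,K \right)} = \frac{K + t}{2 K}$
$p{\left(H,d \right)} = d + 2 H$ ($p{\left(H,d \right)} = \left(H + d\right) + H = d + 2 H$)
$s = 150$ ($s = 6 \left(5 + 2 \left(4 + 6\right)\right) 1 = 6 \left(5 + 2 \cdot 10\right) 1 = 6 \left(5 + 20\right) 1 = 6 \cdot 25 \cdot 1 = 150 \cdot 1 = 150$)
$V{\left(6,12 \right)} - s = \frac{12 + 6}{2 \cdot 12} - 150 = \frac{1}{2} \cdot \frac{1}{12} \cdot 18 - 150 = \frac{3}{4} - 150 = - \frac{597}{4}$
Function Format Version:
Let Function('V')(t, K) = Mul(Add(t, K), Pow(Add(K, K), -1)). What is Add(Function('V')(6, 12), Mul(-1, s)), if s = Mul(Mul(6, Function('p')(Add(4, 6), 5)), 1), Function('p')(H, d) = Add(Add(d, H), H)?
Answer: Rational(-597, 4) ≈ -149.25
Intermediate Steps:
Function('V')(t, K) = Mul(Rational(1, 2), Pow(K, -1), Add(K, t)) (Function('V')(t, K) = Mul(Add(K, t), Pow(Mul(2, K), -1)) = Mul(Add(K, t), Mul(Rational(1, 2), Pow(K, -1))) = Mul(Rational(1, 2), Pow(K, -1), Add(K, t)))
Function('p')(H, d) = Add(d, Mul(2, H)) (Function('p')(H, d) = Add(Add(H, d), H) = Add(d, Mul(2, H)))
s = 150 (s = Mul(Mul(6, Add(5, Mul(2, Add(4, 6)))), 1) = Mul(Mul(6, Add(5, Mul(2, 10))), 1) = Mul(Mul(6, Add(5, 20)), 1) = Mul(Mul(6, 25), 1) = Mul(150, 1) = 150)
Add(Function('V')(6, 12), Mul(-1, s)) = Add(Mul(Rational(1, 2), Pow(12, -1), Add(12, 6)), Mul(-1, 150)) = Add(Mul(Rational(1, 2), Rational(1, 12), 18), -150) = Add(Rational(3, 4), -150) = Rational(-597, 4)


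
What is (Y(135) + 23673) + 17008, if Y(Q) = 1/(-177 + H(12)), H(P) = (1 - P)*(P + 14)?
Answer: 18835302/463 ≈ 40681.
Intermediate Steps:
H(P) = (1 - P)*(14 + P)
Y(Q) = -1/463 (Y(Q) = 1/(-177 + (14 - 1*12² - 13*12)) = 1/(-177 + (14 - 1*144 - 156)) = 1/(-177 + (14 - 144 - 156)) = 1/(-177 - 286) = 1/(-463) = -1/463)
(Y(135) + 23673) + 17008 = (-1/463 + 23673) + 17008 = 10960598/463 + 17008 = 18835302/463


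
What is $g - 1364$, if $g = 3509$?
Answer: $2145$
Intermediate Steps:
$g - 1364 = 3509 - 1364 = 2145$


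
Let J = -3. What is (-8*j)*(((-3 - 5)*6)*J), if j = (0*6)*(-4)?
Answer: 0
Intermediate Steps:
j = 0 (j = 0*(-4) = 0)
(-8*j)*(((-3 - 5)*6)*J) = (-8*0)*(((-3 - 5)*6)*(-3)) = 0*(-8*6*(-3)) = 0*(-48*(-3)) = 0*144 = 0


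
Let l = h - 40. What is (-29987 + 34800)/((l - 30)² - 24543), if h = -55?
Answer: -4813/8918 ≈ -0.53969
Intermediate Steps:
l = -95 (l = -55 - 40 = -95)
(-29987 + 34800)/((l - 30)² - 24543) = (-29987 + 34800)/((-95 - 30)² - 24543) = 4813/((-125)² - 24543) = 4813/(15625 - 24543) = 4813/(-8918) = 4813*(-1/8918) = -4813/8918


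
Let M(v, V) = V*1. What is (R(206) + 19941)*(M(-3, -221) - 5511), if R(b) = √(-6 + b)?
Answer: -114301812 - 57320*√2 ≈ -1.1438e+8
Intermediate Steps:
M(v, V) = V
(R(206) + 19941)*(M(-3, -221) - 5511) = (√(-6 + 206) + 19941)*(-221 - 5511) = (√200 + 19941)*(-5732) = (10*√2 + 19941)*(-5732) = (19941 + 10*√2)*(-5732) = -114301812 - 57320*√2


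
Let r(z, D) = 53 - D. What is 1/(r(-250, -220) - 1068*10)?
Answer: -1/10407 ≈ -9.6089e-5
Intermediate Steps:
1/(r(-250, -220) - 1068*10) = 1/((53 - 1*(-220)) - 1068*10) = 1/((53 + 220) - 10680) = 1/(273 - 10680) = 1/(-10407) = -1/10407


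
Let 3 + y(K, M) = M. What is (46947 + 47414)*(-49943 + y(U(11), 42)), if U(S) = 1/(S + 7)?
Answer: -4708991344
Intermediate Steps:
U(S) = 1/(7 + S)
y(K, M) = -3 + M
(46947 + 47414)*(-49943 + y(U(11), 42)) = (46947 + 47414)*(-49943 + (-3 + 42)) = 94361*(-49943 + 39) = 94361*(-49904) = -4708991344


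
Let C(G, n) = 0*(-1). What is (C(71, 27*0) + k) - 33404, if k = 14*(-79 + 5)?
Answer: -34440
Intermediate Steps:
C(G, n) = 0
k = -1036 (k = 14*(-74) = -1036)
(C(71, 27*0) + k) - 33404 = (0 - 1036) - 33404 = -1036 - 33404 = -34440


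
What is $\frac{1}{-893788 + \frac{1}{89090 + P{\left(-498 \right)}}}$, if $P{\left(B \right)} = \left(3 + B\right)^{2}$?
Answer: $- \frac{334115}{298627977619} \approx -1.1188 \cdot 10^{-6}$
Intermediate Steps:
$\frac{1}{-893788 + \frac{1}{89090 + P{\left(-498 \right)}}} = \frac{1}{-893788 + \frac{1}{89090 + \left(3 - 498\right)^{2}}} = \frac{1}{-893788 + \frac{1}{89090 + \left(-495\right)^{2}}} = \frac{1}{-893788 + \frac{1}{89090 + 245025}} = \frac{1}{-893788 + \frac{1}{334115}} = \frac{1}{- \frac{298627977619}{334115}} = - \frac{334115}{298627977619}$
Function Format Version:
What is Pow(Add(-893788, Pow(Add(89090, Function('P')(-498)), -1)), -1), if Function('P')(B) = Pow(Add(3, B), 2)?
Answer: Rational(-334115, 298627977619) ≈ -1.1188e-6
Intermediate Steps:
Pow(Add(-893788, Pow(Add(89090, Function('P')(-498)), -1)), -1) = Pow(Add(-893788, Pow(Add(89090, Pow(Add(3, -498), 2)), -1)), -1) = Pow(Add(-893788, Pow(Add(89090, Pow(-495, 2)), -1)), -1) = Pow(Add(-893788, Pow(Add(89090, 245025), -1)), -1) = Pow(Add(-893788, Pow(334115, -1)), -1) = Pow(Add(-893788, Rational(1, 334115)), -1) = Pow(Rational(-298627977619, 334115), -1) = Rational(-334115, 298627977619)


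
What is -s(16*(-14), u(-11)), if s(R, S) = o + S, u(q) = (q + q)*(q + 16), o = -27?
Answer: 137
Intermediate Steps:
u(q) = 2*q*(16 + q) (u(q) = (2*q)*(16 + q) = 2*q*(16 + q))
s(R, S) = -27 + S
-s(16*(-14), u(-11)) = -(-27 + 2*(-11)*(16 - 11)) = -(-27 + 2*(-11)*5) = -(-27 - 110) = -1*(-137) = 137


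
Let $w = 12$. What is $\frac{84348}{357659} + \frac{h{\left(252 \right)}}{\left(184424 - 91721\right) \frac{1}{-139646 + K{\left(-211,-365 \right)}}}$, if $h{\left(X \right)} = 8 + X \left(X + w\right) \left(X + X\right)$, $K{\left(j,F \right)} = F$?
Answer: $- \frac{129158522653305172}{2550466329} \approx -5.0641 \cdot 10^{7}$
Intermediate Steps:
$h{\left(X \right)} = 8 + 2 X^{2} \left(12 + X\right)$ ($h{\left(X \right)} = 8 + X \left(X + 12\right) \left(X + X\right) = 8 + X \left(12 + X\right) 2 X = 8 + X 2 X \left(12 + X\right) = 8 + 2 X^{2} \left(12 + X\right)$)
$\frac{84348}{357659} + \frac{h{\left(252 \right)}}{\left(184424 - 91721\right) \frac{1}{-139646 + K{\left(-211,-365 \right)}}} = \frac{84348}{357659} + \frac{8 + 2 \cdot 252^{3} + 24 \cdot 252^{2}}{\left(184424 - 91721\right) \frac{1}{-139646 - 365}} = 84348 \cdot \frac{1}{357659} + \frac{8 + 2 \cdot 16003008 + 24 \cdot 63504}{92703 \frac{1}{-140011}} = \frac{84348}{357659} + \frac{8 + 32006016 + 1524096}{92703 \left(- \frac{1}{140011}\right)} = \frac{84348}{357659} + \frac{33530120}{- \frac{92703}{140011}} = \frac{84348}{357659} + 33530120 \left(- \frac{140011}{92703}\right) = \frac{84348}{357659} - \frac{361121971640}{7131} = - \frac{129158522653305172}{2550466329}$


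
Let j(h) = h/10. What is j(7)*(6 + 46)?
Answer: 182/5 ≈ 36.400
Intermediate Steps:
j(h) = h/10 (j(h) = h*(1/10) = h/10)
j(7)*(6 + 46) = ((1/10)*7)*(6 + 46) = (7/10)*52 = 182/5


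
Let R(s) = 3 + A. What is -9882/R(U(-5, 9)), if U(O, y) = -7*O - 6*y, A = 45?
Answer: -1647/8 ≈ -205.88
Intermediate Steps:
R(s) = 48 (R(s) = 3 + 45 = 48)
-9882/R(U(-5, 9)) = -9882/48 = -9882*1/48 = -1647/8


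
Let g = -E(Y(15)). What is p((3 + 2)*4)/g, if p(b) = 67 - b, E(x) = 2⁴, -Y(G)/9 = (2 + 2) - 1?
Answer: -47/16 ≈ -2.9375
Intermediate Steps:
Y(G) = -27 (Y(G) = -9*((2 + 2) - 1) = -9*(4 - 1) = -9*3 = -27)
E(x) = 16
g = -16 (g = -1*16 = -16)
p((3 + 2)*4)/g = (67 - (3 + 2)*4)/(-16) = (67 - 5*4)*(-1/16) = (67 - 1*20)*(-1/16) = (67 - 20)*(-1/16) = 47*(-1/16) = -47/16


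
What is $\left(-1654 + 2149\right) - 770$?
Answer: $-275$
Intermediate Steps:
$\left(-1654 + 2149\right) - 770 = 495 - 770 = -275$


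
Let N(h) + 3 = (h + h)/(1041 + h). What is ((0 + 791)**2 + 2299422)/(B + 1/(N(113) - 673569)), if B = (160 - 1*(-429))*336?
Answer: 1136844004220893/76915573848047 ≈ 14.780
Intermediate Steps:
B = 197904 (B = (160 + 429)*336 = 589*336 = 197904)
N(h) = -3 + 2*h/(1041 + h) (N(h) = -3 + (h + h)/(1041 + h) = -3 + (2*h)/(1041 + h) = -3 + 2*h/(1041 + h))
((0 + 791)**2 + 2299422)/(B + 1/(N(113) - 673569)) = ((0 + 791)**2 + 2299422)/(197904 + 1/((-3123 - 1*113)/(1041 + 113) - 673569)) = (791**2 + 2299422)/(197904 + 1/((-3123 - 113)/1154 - 673569)) = (625681 + 2299422)/(197904 + 1/((1/1154)*(-3236) - 673569)) = 2925103/(197904 + 1/(-1618/577 - 673569)) = 2925103/(197904 + 1/(-388650931/577)) = 2925103/(197904 - 577/388650931) = 2925103/(76915573848047/388650931) = 2925103*(388650931/76915573848047) = 1136844004220893/76915573848047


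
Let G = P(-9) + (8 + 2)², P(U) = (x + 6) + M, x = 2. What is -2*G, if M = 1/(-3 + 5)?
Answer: -217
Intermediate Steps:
M = ½ (M = 1/2 = ½ ≈ 0.50000)
P(U) = 17/2 (P(U) = (2 + 6) + ½ = 8 + ½ = 17/2)
G = 217/2 (G = 17/2 + (8 + 2)² = 17/2 + 10² = 17/2 + 100 = 217/2 ≈ 108.50)
-2*G = -2*217/2 = -217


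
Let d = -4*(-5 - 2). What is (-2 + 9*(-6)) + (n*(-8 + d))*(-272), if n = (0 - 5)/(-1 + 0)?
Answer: -27256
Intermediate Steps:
n = 5 (n = -5/(-1) = -5*(-1) = 5)
d = 28 (d = -4*(-7) = 28)
(-2 + 9*(-6)) + (n*(-8 + d))*(-272) = (-2 + 9*(-6)) + (5*(-8 + 28))*(-272) = (-2 - 54) + (5*20)*(-272) = -56 + 100*(-272) = -56 - 27200 = -27256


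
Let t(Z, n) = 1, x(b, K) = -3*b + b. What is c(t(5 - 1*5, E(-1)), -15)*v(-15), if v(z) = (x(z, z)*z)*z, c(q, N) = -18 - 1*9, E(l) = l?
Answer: -182250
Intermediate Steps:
x(b, K) = -2*b
c(q, N) = -27 (c(q, N) = -18 - 9 = -27)
v(z) = -2*z³ (v(z) = ((-2*z)*z)*z = (-2*z²)*z = -2*z³)
c(t(5 - 1*5, E(-1)), -15)*v(-15) = -(-54)*(-15)³ = -(-54)*(-3375) = -27*6750 = -182250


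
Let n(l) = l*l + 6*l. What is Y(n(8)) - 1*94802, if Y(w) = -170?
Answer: -94972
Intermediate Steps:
n(l) = l² + 6*l
Y(n(8)) - 1*94802 = -170 - 1*94802 = -170 - 94802 = -94972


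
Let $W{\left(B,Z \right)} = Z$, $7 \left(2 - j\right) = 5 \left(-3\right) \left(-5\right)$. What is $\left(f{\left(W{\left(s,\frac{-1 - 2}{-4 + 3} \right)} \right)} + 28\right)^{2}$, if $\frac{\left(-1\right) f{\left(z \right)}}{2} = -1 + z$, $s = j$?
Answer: $576$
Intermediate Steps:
$j = - \frac{61}{7}$ ($j = 2 - \frac{5 \left(-3\right) \left(-5\right)}{7} = 2 - \frac{\left(-15\right) \left(-5\right)}{7} = 2 - \frac{75}{7} = - \frac{61}{7} \approx -8.7143$)
$s = - \frac{61}{7} \approx -8.7143$
$f{\left(z \right)} = 2 - 2 z$ ($f{\left(z \right)} = - 2 \left(-1 + z\right) = 2 - 2 z$)
$\left(f{\left(W{\left(s,\frac{-1 - 2}{-4 + 3} \right)} \right)} + 28\right)^{2} = \left(\left(2 - 2 \frac{-1 - 2}{-4 + 3}\right) + 28\right)^{2} = \left(\left(2 - 2 \left(- \frac{3}{-1}\right)\right) + 28\right)^{2} = \left(\left(2 - 2 \left(\left(-3\right) \left(-1\right)\right)\right) + 28\right)^{2} = \left(\left(2 - 6\right) + 28\right)^{2} = \left(-4 + 28\right)^{2} = 24^{2} = 576$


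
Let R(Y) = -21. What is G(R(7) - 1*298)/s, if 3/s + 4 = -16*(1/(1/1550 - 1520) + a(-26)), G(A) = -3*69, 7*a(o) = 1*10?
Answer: 10183346876/5497331 ≈ 1852.4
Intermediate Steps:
a(o) = 10/7 (a(o) = (1*10)/7 = (1/7)*10 = 10/7)
G(A) = -207
s = -49475979/442754212 (s = 3/(-4 - 16*(1/(1/1550 - 1520) + 10/7)) = 3/(-4 - 16*(1/(-2355999/1550) + 10/7)) = 3/(-4 - 16*(-1550/2355999 + 10/7)) = 3/(-4 - 16*23549140/16491993) = 3/(-4 - 376786240/16491993) = 3/(-442754212/16491993) = 3*(-16491993/442754212) = -49475979/442754212 ≈ -0.11175)
G(R(7) - 1*298)/s = -207/(-49475979/442754212) = -207*(-442754212/49475979) = 10183346876/5497331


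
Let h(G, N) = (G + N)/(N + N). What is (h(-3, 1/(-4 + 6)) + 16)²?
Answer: 729/4 ≈ 182.25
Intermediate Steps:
h(G, N) = (G + N)/(2*N) (h(G, N) = (G + N)/((2*N)) = (G + N)*(1/(2*N)) = (G + N)/(2*N))
(h(-3, 1/(-4 + 6)) + 16)² = ((-3 + 1/(-4 + 6))/(2*(1/(-4 + 6))) + 16)² = ((-3 + 1/2)/(2*(1/2)) + 16)² = ((-3 + ½)/(2*(½)) + 16)² = ((½)*2*(-5/2) + 16)² = (-5/2 + 16)² = (27/2)² = 729/4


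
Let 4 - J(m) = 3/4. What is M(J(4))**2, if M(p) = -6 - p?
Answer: 1369/16 ≈ 85.563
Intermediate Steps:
J(m) = 13/4 (J(m) = 4 - 3/4 = 13/4)
M(J(4))**2 = (-6 - 1*13/4)**2 = (-6 - 13/4)**2 = (-37/4)**2 = 1369/16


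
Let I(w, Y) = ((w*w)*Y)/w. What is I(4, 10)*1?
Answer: 40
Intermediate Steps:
I(w, Y) = Y*w (I(w, Y) = (w²*Y)/w = (Y*w²)/w = Y*w)
I(4, 10)*1 = (10*4)*1 = 40*1 = 40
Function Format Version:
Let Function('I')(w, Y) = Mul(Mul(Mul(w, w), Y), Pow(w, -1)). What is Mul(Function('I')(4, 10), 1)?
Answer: 40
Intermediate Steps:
Function('I')(w, Y) = Mul(Y, w) (Function('I')(w, Y) = Mul(Mul(Pow(w, 2), Y), Pow(w, -1)) = Mul(Mul(Y, Pow(w, 2)), Pow(w, -1)) = Mul(Y, w))
Mul(Function('I')(4, 10), 1) = Mul(Mul(10, 4), 1) = Mul(40, 1) = 40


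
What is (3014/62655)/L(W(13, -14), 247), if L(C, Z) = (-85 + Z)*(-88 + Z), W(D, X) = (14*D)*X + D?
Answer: 1507/806933745 ≈ 1.8676e-6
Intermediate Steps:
W(D, X) = D + 14*D*X (W(D, X) = 14*D*X + D = D + 14*D*X)
L(C, Z) = (-88 + Z)*(-85 + Z)
(3014/62655)/L(W(13, -14), 247) = (3014/62655)/(7480 + 247**2 - 173*247) = (3014*(1/62655))/(7480 + 61009 - 42731) = (3014/62655)/25758 = (3014/62655)*(1/25758) = 1507/806933745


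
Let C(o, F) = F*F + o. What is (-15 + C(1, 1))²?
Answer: 169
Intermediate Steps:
C(o, F) = o + F² (C(o, F) = F² + o = o + F²)
(-15 + C(1, 1))² = (-15 + (1 + 1²))² = (-15 + (1 + 1))² = (-15 + 2)² = (-13)² = 169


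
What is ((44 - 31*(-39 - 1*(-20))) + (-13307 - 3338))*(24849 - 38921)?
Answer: 225320864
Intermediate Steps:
((44 - 31*(-39 - 1*(-20))) + (-13307 - 3338))*(24849 - 38921) = ((44 - 31*(-39 + 20)) - 16645)*(-14072) = ((44 - 31*(-19)) - 16645)*(-14072) = ((44 + 589) - 16645)*(-14072) = (633 - 16645)*(-14072) = -16012*(-14072) = 225320864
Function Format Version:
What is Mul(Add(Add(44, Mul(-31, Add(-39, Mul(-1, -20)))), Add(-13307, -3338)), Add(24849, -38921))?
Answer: 225320864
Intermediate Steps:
Mul(Add(Add(44, Mul(-31, Add(-39, Mul(-1, -20)))), Add(-13307, -3338)), Add(24849, -38921)) = Mul(Add(Add(44, Mul(-31, Add(-39, 20))), -16645), -14072) = Mul(Add(Add(44, Mul(-31, -19)), -16645), -14072) = Mul(Add(Add(44, 589), -16645), -14072) = Mul(Add(633, -16645), -14072) = Mul(-16012, -14072) = 225320864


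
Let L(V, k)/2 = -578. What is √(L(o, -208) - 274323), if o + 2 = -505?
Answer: I*√275479 ≈ 524.86*I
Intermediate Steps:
o = -507 (o = -2 - 505 = -507)
L(V, k) = -1156 (L(V, k) = 2*(-578) = -1156)
√(L(o, -208) - 274323) = √(-1156 - 274323) = √(-275479) = I*√275479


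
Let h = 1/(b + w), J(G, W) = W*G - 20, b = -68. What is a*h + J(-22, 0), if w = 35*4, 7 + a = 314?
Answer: -1133/72 ≈ -15.736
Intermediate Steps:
a = 307 (a = -7 + 314 = 307)
w = 140
J(G, W) = -20 + G*W (J(G, W) = G*W - 20 = -20 + G*W)
h = 1/72 (h = 1/(-68 + 140) = 1/72 ≈ 0.013889)
a*h + J(-22, 0) = 307*(1/72) + (-20 - 22*0) = 307/72 + (-20 + 0) = 307/72 - 20 = -1133/72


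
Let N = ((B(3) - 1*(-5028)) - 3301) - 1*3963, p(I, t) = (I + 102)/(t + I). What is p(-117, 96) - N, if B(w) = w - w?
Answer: 15657/7 ≈ 2236.7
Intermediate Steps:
B(w) = 0
p(I, t) = (102 + I)/(I + t)
N = -2236 (N = ((0 - 1*(-5028)) - 3301) - 1*3963 = ((0 + 5028) - 3301) - 3963 = (5028 - 3301) - 3963 = 1727 - 3963 = -2236)
p(-117, 96) - N = (102 - 117)/(-117 + 96) - 1*(-2236) = -15/(-21) + 2236 = -1/21*(-15) + 2236 = 5/7 + 2236 = 15657/7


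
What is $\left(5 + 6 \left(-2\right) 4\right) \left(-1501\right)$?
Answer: $64543$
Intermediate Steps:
$\left(5 + 6 \left(-2\right) 4\right) \left(-1501\right) = \left(5 - 48\right) \left(-1501\right) = \left(-43\right) \left(-1501\right) = 64543$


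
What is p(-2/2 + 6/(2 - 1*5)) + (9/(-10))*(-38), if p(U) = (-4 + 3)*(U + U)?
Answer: 201/5 ≈ 40.200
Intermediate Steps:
p(U) = -2*U
p(-2/2 + 6/(2 - 1*5)) + (9/(-10))*(-38) = -2*(-2/2 + 6/(2 - 1*5)) + (9/(-10))*(-38) = -2*(-2*½ + 6/(2 - 5)) + (9*(-⅒))*(-38) = -2*(-1 + 6/(-3)) - 9/10*(-38) = -2*(-1 + 6*(-⅓)) + 171/5 = -2*(-1 - 2) + 171/5 = -2*(-3) + 171/5 = 6 + 171/5 = 201/5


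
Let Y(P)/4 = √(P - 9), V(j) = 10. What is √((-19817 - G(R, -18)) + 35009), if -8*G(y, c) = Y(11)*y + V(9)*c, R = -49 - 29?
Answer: √(60678 - 156*√2)/2 ≈ 122.94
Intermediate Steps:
R = -78
Y(P) = 4*√(-9 + P) (Y(P) = 4*√(P - 9) = 4*√(-9 + P))
G(y, c) = -5*c/4 - y*√2/2 (G(y, c) = -((4*√(-9 + 11))*y + 10*c)/8 = -((4*√2)*y + 10*c)/8 = -(4*y*√2 + 10*c)/8 = -(10*c + 4*y*√2)/8 = -5*c/4 - y*√2/2)
√((-19817 - G(R, -18)) + 35009) = √((-19817 - (-5/4*(-18) - ½*(-78)*√2)) + 35009) = √((-19817 - (45/2 + 39*√2)) + 35009) = √((-19817 + (-45/2 - 39*√2)) + 35009) = √((-39679/2 - 39*√2) + 35009) = √(30339/2 - 39*√2)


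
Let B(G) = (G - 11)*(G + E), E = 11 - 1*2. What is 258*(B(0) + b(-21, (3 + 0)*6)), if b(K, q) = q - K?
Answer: -15480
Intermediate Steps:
E = 9 (E = 11 - 2 = 9)
B(G) = (-11 + G)*(9 + G) (B(G) = (G - 11)*(G + 9) = (-11 + G)*(9 + G))
258*(B(0) + b(-21, (3 + 0)*6)) = 258*((-99 + 0**2 - 2*0) + ((3 + 0)*6 - 1*(-21))) = 258*((-99 + 0 + 0) + (3*6 + 21)) = 258*(-99 + (18 + 21)) = 258*(-99 + 39) = 258*(-60) = -15480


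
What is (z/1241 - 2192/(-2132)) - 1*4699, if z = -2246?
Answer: -3108684697/661453 ≈ -4699.8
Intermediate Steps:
(z/1241 - 2192/(-2132)) - 1*4699 = (-2246/1241 - 2192/(-2132)) - 1*4699 = (-2246*1/1241 - 2192*(-1/2132)) - 4699 = (-2246/1241 + 548/533) - 4699 = -517050/661453 - 4699 = -3108684697/661453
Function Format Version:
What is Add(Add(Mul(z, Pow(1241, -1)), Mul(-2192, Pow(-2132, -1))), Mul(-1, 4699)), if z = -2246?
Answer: Rational(-3108684697, 661453) ≈ -4699.8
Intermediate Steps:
Add(Add(Mul(z, Pow(1241, -1)), Mul(-2192, Pow(-2132, -1))), Mul(-1, 4699)) = Add(Add(Mul(-2246, Pow(1241, -1)), Mul(-2192, Pow(-2132, -1))), Mul(-1, 4699)) = Add(Add(Mul(-2246, Rational(1, 1241)), Mul(-2192, Rational(-1, 2132))), -4699) = Add(Add(Rational(-2246, 1241), Rational(548, 533)), -4699) = Add(Rational(-517050, 661453), -4699) = Rational(-3108684697, 661453)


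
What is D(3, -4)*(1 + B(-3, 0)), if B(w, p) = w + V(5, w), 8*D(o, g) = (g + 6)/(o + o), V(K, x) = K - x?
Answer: ¼ ≈ 0.25000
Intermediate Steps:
D(o, g) = (6 + g)/(16*o) (D(o, g) = ((g + 6)/(o + o))/8 = ((6 + g)/((2*o)))/8 = ((6 + g)*(1/(2*o)))/8 = ((6 + g)/(2*o))/8 = (6 + g)/(16*o))
B(w, p) = 5 (B(w, p) = w + (5 - w) = 5)
D(3, -4)*(1 + B(-3, 0)) = ((1/16)*(6 - 4)/3)*(1 + 5) = ((1/16)*(⅓)*2)*6 = (1/24)*6 = ¼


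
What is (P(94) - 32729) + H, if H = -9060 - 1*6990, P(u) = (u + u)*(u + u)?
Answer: -13435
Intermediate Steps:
P(u) = 4*u² (P(u) = (2*u)*(2*u) = 4*u²)
H = -16050 (H = -9060 - 6990 = -16050)
(P(94) - 32729) + H = (4*94² - 32729) - 16050 = (4*8836 - 32729) - 16050 = (35344 - 32729) - 16050 = 2615 - 16050 = -13435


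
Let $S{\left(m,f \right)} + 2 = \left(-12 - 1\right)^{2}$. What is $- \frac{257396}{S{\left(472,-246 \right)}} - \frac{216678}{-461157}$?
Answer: $- \frac{39554593982}{25671073} \approx -1540.8$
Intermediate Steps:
$S{\left(m,f \right)} = 167$ ($S{\left(m,f \right)} = -2 + \left(-12 - 1\right)^{2} = -2 + \left(-13\right)^{2} = -2 + 169 = 167$)
$- \frac{257396}{S{\left(472,-246 \right)}} - \frac{216678}{-461157} = - \frac{257396}{167} - \frac{216678}{-461157} = \left(-257396\right) \frac{1}{167} - - \frac{72226}{153719} = - \frac{257396}{167} + \frac{72226}{153719} = - \frac{39554593982}{25671073}$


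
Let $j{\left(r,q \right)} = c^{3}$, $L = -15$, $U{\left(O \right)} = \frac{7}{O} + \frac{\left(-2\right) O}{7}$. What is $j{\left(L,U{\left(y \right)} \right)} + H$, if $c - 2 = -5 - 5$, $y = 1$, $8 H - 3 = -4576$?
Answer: $- \frac{8669}{8} \approx -1083.6$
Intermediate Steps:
$H = - \frac{4573}{8}$ ($H = \frac{3}{8} + \frac{1}{8} \left(-4576\right) = \frac{3}{8} - 572 = - \frac{4573}{8} \approx -571.63$)
$U{\left(O \right)} = \frac{7}{O} - \frac{2 O}{7}$ ($U{\left(O \right)} = \frac{7}{O} + - 2 O \frac{1}{7} = \frac{7}{O} - \frac{2 O}{7}$)
$c = -8$ ($c = 2 - 10 = -8$)
$j{\left(r,q \right)} = -512$ ($j{\left(r,q \right)} = \left(-8\right)^{3} = -512$)
$j{\left(L,U{\left(y \right)} \right)} + H = -512 - \frac{4573}{8} = - \frac{8669}{8}$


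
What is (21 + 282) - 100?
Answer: 203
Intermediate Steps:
(21 + 282) - 100 = 303 - 100 = 203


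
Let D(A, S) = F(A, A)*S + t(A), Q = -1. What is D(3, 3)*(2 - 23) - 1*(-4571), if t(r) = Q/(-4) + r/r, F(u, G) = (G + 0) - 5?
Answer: 18683/4 ≈ 4670.8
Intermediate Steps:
F(u, G) = -5 + G (F(u, G) = G - 5 = -5 + G)
t(r) = 5/4 (t(r) = -1/(-4) + r/r = -1*(-1/4) + 1 = 1/4 + 1 = 5/4)
D(A, S) = 5/4 + S*(-5 + A) (D(A, S) = (-5 + A)*S + 5/4 = S*(-5 + A) + 5/4 = 5/4 + S*(-5 + A))
D(3, 3)*(2 - 23) - 1*(-4571) = (5/4 + 3*(-5 + 3))*(2 - 23) - 1*(-4571) = (5/4 + 3*(-2))*(-21) + 4571 = (5/4 - 6)*(-21) + 4571 = -19/4*(-21) + 4571 = 399/4 + 4571 = 18683/4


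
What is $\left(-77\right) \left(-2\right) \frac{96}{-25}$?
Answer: $- \frac{14784}{25} \approx -591.36$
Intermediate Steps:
$\left(-77\right) \left(-2\right) \frac{96}{-25} = 154 \cdot 96 \left(- \frac{1}{25}\right) = 154 \left(- \frac{96}{25}\right) = - \frac{14784}{25}$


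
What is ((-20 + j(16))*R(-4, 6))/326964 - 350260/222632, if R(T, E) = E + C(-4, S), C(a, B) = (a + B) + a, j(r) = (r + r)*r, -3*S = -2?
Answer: -7166778577/4549540578 ≈ -1.5753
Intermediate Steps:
S = ⅔ (S = -⅓*(-2) = ⅔ ≈ 0.66667)
j(r) = 2*r² (j(r) = (2*r)*r = 2*r²)
C(a, B) = B + 2*a (C(a, B) = (B + a) + a = B + 2*a)
R(T, E) = -22/3 + E (R(T, E) = E + (⅔ + 2*(-4)) = E + (⅔ - 8) = E - 22/3 = -22/3 + E)
((-20 + j(16))*R(-4, 6))/326964 - 350260/222632 = ((-20 + 2*16²)*(-22/3 + 6))/326964 - 350260/222632 = ((-20 + 2*256)*(-4/3))*(1/326964) - 350260*1/222632 = ((-20 + 512)*(-4/3))*(1/326964) - 87565/55658 = (492*(-4/3))*(1/326964) - 87565/55658 = -656*1/326964 - 87565/55658 = -164/81741 - 87565/55658 = -7166778577/4549540578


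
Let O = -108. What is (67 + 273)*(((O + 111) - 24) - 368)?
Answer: -132260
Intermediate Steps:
(67 + 273)*(((O + 111) - 24) - 368) = (67 + 273)*(((-108 + 111) - 24) - 368) = 340*((3 - 24) - 368) = 340*(-21 - 368) = 340*(-389) = -132260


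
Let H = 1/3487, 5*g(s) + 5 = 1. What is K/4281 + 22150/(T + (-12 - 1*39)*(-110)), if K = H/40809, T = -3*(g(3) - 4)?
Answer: 11244641464287562/2855275912041201 ≈ 3.9382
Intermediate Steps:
g(s) = -4/5 (g(s) = -1 + (1/5)*1 = -1 + 1/5 = -4/5)
T = 72/5 (T = -3*(-4/5 - 4) = -3*(-24/5) = 72/5 ≈ 14.400)
H = 1/3487 ≈ 0.00028678
K = 1/142300983 (K = (1/3487)/40809 = (1/3487)*(1/40809) = 1/142300983 ≈ 7.0274e-9)
K/4281 + 22150/(T + (-12 - 1*39)*(-110)) = (1/142300983)/4281 + 22150/(72/5 + (-12 - 1*39)*(-110)) = (1/142300983)*(1/4281) + 22150/(72/5 + (-12 - 39)*(-110)) = 1/609190508223 + 22150/(72/5 - 51*(-110)) = 1/609190508223 + 22150/(72/5 + 5610) = 1/609190508223 + 22150/(28122/5) = 1/609190508223 + 22150*(5/28122) = 1/609190508223 + 55375/14061 = 11244641464287562/2855275912041201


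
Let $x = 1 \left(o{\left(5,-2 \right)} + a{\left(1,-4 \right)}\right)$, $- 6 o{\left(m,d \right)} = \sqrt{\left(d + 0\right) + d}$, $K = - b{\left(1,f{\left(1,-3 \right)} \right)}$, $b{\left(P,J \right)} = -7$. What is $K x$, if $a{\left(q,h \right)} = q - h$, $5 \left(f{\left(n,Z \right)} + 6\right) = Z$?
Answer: $35 - \frac{7 i}{3} \approx 35.0 - 2.3333 i$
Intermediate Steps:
$f{\left(n,Z \right)} = -6 + \frac{Z}{5}$
$K = 7$ ($K = \left(-1\right) \left(-7\right) = 7$)
$o{\left(m,d \right)} = - \frac{\sqrt{2} \sqrt{d}}{6}$ ($o{\left(m,d \right)} = - \frac{\sqrt{\left(d + 0\right) + d}}{6} = - \frac{\sqrt{d + d}}{6} = - \frac{\sqrt{2 d}}{6} = - \frac{\sqrt{2} \sqrt{d}}{6}$)
$x = 5 - \frac{i}{3}$ ($x = 1 \left(- \frac{\sqrt{2} \sqrt{-2}}{6} + \left(1 - -4\right)\right) = 1 \left(- \frac{\sqrt{2} i \sqrt{2}}{6} + \left(1 + 4\right)\right) = 1 \left(- \frac{i}{3} + 5\right) = 1 \left(5 - \frac{i}{3}\right) = 5 - \frac{i}{3} \approx 5.0 - 0.33333 i$)
$K x = 7 \left(5 - \frac{i}{3}\right) = 35 - \frac{7 i}{3}$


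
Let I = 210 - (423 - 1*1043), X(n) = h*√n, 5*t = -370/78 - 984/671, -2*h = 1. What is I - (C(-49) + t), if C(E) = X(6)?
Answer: 108763861/130845 + √6/2 ≈ 832.47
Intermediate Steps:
h = -½ (h = -½*1 = -½ ≈ -0.50000)
t = -162511/130845 (t = (-370/78 - 984/671)/5 = (-370*1/78 - 984*1/671)/5 = (-185/39 - 984/671)/5 = (⅕)*(-162511/26169) = -162511/130845 ≈ -1.2420)
X(n) = -√n/2
C(E) = -√6/2
I = 830 (I = 210 - (423 - 1043) = 210 - 1*(-620) = 210 + 620 = 830)
I - (C(-49) + t) = 830 - (-√6/2 - 162511/130845) = 830 - (-162511/130845 - √6/2) = 830 + (162511/130845 + √6/2) = 108763861/130845 + √6/2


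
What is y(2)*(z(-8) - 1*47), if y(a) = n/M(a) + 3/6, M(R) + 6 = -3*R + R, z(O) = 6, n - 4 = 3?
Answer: 41/5 ≈ 8.2000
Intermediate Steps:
n = 7 (n = 4 + 3 = 7)
M(R) = -6 - 2*R (M(R) = -6 + (-3*R + R) = -6 - 2*R)
y(a) = 1/2 + 7/(-6 - 2*a) (y(a) = 7/(-6 - 2*a) + 3/6 = 7/(-6 - 2*a) + 3*(1/6) = 7/(-6 - 2*a) + 1/2 = 1/2 + 7/(-6 - 2*a))
y(2)*(z(-8) - 1*47) = ((-4 + 2)/(2*(3 + 2)))*(6 - 1*47) = ((1/2)*(-2)/5)*(6 - 47) = ((1/2)*(1/5)*(-2))*(-41) = -1/5*(-41) = 41/5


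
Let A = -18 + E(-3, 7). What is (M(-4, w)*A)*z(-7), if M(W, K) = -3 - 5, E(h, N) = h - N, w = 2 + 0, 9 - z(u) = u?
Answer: 3584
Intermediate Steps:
z(u) = 9 - u
w = 2
M(W, K) = -8
A = -28 (A = -18 + (-3 - 1*7) = -18 + (-3 - 7) = -18 - 10 = -28)
(M(-4, w)*A)*z(-7) = (-8*(-28))*(9 - 1*(-7)) = 224*(9 + 7) = 224*16 = 3584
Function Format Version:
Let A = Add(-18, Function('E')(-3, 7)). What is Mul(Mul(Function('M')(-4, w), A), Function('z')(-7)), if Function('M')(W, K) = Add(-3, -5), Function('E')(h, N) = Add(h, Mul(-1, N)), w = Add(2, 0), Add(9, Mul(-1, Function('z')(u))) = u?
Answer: 3584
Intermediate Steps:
Function('z')(u) = Add(9, Mul(-1, u))
w = 2
Function('M')(W, K) = -8
A = -28 (A = Add(-18, Add(-3, Mul(-1, 7))) = Add(-18, Add(-3, -7)) = Add(-18, -10) = -28)
Mul(Mul(Function('M')(-4, w), A), Function('z')(-7)) = Mul(Mul(-8, -28), Add(9, Mul(-1, -7))) = Mul(224, Add(9, 7)) = Mul(224, 16) = 3584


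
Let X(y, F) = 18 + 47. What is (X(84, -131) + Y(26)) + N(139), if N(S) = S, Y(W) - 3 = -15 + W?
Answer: 218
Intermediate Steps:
X(y, F) = 65
Y(W) = -12 + W (Y(W) = 3 + (-15 + W) = -12 + W)
(X(84, -131) + Y(26)) + N(139) = (65 + (-12 + 26)) + 139 = (65 + 14) + 139 = 79 + 139 = 218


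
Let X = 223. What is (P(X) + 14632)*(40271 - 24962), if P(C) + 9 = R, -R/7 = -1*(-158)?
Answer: 206931753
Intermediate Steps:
R = -1106 (R = -(-7)*(-158) = -7*158 = -1106)
P(C) = -1115 (P(C) = -9 - 1106 = -1115)
(P(X) + 14632)*(40271 - 24962) = (-1115 + 14632)*(40271 - 24962) = 13517*15309 = 206931753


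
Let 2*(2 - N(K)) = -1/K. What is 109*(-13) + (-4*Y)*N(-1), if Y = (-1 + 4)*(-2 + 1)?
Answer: -1399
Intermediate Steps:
N(K) = 2 + 1/(2*K) (N(K) = 2 - (-1)/(2*K) = 2 + 1/(2*K))
Y = -3 (Y = 3*(-1) = -3)
109*(-13) + (-4*Y)*N(-1) = 109*(-13) + (-4*(-3))*(2 + (1/2)/(-1)) = -1417 + 12*(2 + (1/2)*(-1)) = -1417 + 12*(2 - 1/2) = -1417 + 12*(3/2) = -1417 + 18 = -1399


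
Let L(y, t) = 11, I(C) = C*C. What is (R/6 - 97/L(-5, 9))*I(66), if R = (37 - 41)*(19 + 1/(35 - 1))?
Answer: -1592448/17 ≈ -93673.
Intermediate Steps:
I(C) = C²
R = -1294/17 (R = -4*(19 + 1/34) = -4*647/34 = -1294/17 ≈ -76.118)
(R/6 - 97/L(-5, 9))*I(66) = (-1294/17/6 - 97/11)*66² = (-1294/17*⅙ - 97*1/11)*4356 = (-647/51 - 97/11)*4356 = -12064/561*4356 = -1592448/17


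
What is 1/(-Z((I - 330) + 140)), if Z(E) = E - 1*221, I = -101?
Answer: 1/512 ≈ 0.0019531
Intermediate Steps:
Z(E) = -221 + E (Z(E) = E - 221 = -221 + E)
1/(-Z((I - 330) + 140)) = 1/(-(-221 + ((-101 - 330) + 140))) = 1/(-(-221 + (-431 + 140))) = 1/(-(-221 - 291)) = 1/(-1*(-512)) = 1/512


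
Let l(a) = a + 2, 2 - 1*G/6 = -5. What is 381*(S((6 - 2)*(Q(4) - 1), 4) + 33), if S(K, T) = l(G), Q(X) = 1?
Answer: 29337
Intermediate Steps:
G = 42 (G = 12 - 6*(-5) = 12 + 30 = 42)
l(a) = 2 + a
S(K, T) = 44 (S(K, T) = 2 + 42 = 44)
381*(S((6 - 2)*(Q(4) - 1), 4) + 33) = 381*(44 + 33) = 381*77 = 29337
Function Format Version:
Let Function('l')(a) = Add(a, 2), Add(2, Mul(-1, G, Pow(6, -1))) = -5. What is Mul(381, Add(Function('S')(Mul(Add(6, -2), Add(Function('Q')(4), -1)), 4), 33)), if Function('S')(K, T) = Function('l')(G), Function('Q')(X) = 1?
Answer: 29337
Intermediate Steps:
G = 42 (G = Add(12, Mul(-6, -5)) = Add(12, 30) = 42)
Function('l')(a) = Add(2, a)
Function('S')(K, T) = 44 (Function('S')(K, T) = Add(2, 42) = 44)
Mul(381, Add(Function('S')(Mul(Add(6, -2), Add(Function('Q')(4), -1)), 4), 33)) = Mul(381, Add(44, 33)) = Mul(381, 77) = 29337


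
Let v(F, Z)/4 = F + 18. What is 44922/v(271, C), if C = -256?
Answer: 22461/578 ≈ 38.860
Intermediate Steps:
v(F, Z) = 72 + 4*F (v(F, Z) = 4*(F + 18) = 4*(18 + F) = 72 + 4*F)
44922/v(271, C) = 44922/(72 + 4*271) = 44922/(72 + 1084) = 44922/1156 = 44922*(1/1156) = 22461/578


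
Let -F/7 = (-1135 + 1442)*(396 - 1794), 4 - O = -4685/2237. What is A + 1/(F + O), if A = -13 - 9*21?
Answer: -1357568713577/6720637207 ≈ -202.00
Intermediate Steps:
O = 13633/2237 (O = 4 - (-4685)/2237 = 4 - 1*(-4685/2237) = 4 + 4685/2237 = 13633/2237 ≈ 6.0943)
F = 3004302 (F = -7*(-1135 + 1442)*(396 - 1794) = -2149*(-1398) = -7*(-429186) = 3004302)
A = -202 (A = -13 - 189 = -202)
A + 1/(F + O) = -202 + 1/(3004302 + 13633/2237) = -202 + 1/(6720637207/2237) = -202 + 2237/6720637207 = -1357568713577/6720637207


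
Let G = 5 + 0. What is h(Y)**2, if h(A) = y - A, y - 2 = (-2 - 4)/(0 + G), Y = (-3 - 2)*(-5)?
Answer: 14641/25 ≈ 585.64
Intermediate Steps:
G = 5
Y = 25 (Y = -5*(-5) = 25)
y = 4/5 (y = 2 + (-2 - 4)/(0 + 5) = 2 - 6/5 = 4/5 ≈ 0.80000)
h(A) = 4/5 - A
h(Y)**2 = (4/5 - 1*25)**2 = (4/5 - 25)**2 = (-121/5)**2 = 14641/25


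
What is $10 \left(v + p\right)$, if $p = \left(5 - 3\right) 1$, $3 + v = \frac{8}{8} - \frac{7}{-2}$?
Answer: $35$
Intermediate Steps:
$v = \frac{3}{2}$ ($v = -3 + \left(\frac{8}{8} - \frac{7}{-2}\right) = -3 + \left(8 \cdot \frac{1}{8} - - \frac{7}{2}\right) = -3 + \left(1 + \frac{7}{2}\right) = -3 + \frac{9}{2} = \frac{3}{2} \approx 1.5$)
$p = 2$ ($p = 2 \cdot 1 = 2$)
$10 \left(v + p\right) = 10 \left(\frac{3}{2} + 2\right) = 10 \cdot \frac{7}{2} = 35$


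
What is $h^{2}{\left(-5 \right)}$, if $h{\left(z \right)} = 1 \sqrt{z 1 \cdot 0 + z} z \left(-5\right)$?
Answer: $-3125$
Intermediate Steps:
$h{\left(z \right)} = - 5 z^{\frac{3}{2}}$ ($h{\left(z \right)} = 1 \sqrt{z 0 + z} z \left(-5\right) = 1 \sqrt{0 + z} z \left(-5\right) = 1 \sqrt{z} z \left(-5\right) = 1 z^{\frac{3}{2}} \left(-5\right) = z^{\frac{3}{2}} \left(-5\right) = - 5 z^{\frac{3}{2}}$)
$h^{2}{\left(-5 \right)} = \left(- 5 \left(-5\right)^{\frac{3}{2}}\right)^{2} = \left(- 5 \left(- 5 i \sqrt{5}\right)\right)^{2} = \left(25 i \sqrt{5}\right)^{2} = -3125$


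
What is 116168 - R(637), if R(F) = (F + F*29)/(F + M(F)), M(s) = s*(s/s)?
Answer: 116153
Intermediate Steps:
M(s) = s (M(s) = s*1 = s)
R(F) = 15 (R(F) = (F + F*29)/(F + F) = (F + 29*F)/((2*F)) = (30*F)*(1/(2*F)) = 15)
116168 - R(637) = 116168 - 1*15 = 116168 - 15 = 116153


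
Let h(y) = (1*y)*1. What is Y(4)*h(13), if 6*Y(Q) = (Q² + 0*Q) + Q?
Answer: 130/3 ≈ 43.333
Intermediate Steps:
h(y) = y (h(y) = y*1 = y)
Y(Q) = Q/6 + Q²/6 (Y(Q) = ((Q² + 0*Q) + Q)/6 = ((Q² + 0) + Q)/6 = (Q² + Q)/6 = (Q + Q²)/6 = Q/6 + Q²/6)
Y(4)*h(13) = ((⅙)*4*(1 + 4))*13 = ((⅙)*4*5)*13 = (10/3)*13 = 130/3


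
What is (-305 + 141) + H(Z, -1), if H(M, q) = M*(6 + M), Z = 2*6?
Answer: 52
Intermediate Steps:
Z = 12
(-305 + 141) + H(Z, -1) = (-305 + 141) + 12*(6 + 12) = -164 + 12*18 = -164 + 216 = 52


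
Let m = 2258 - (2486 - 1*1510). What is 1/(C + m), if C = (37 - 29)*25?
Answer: 1/1482 ≈ 0.00067476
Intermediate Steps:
m = 1282 (m = 2258 - (2486 - 1510) = 2258 - 1*976 = 2258 - 976 = 1282)
C = 200 (C = 8*25 = 200)
1/(C + m) = 1/(200 + 1282) = 1/1482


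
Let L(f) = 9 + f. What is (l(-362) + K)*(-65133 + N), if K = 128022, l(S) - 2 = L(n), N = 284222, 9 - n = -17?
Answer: 28056318251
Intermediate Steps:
n = 26 (n = 9 - 1*(-17) = 9 + 17 = 26)
l(S) = 37 (l(S) = 2 + (9 + 26) = 2 + 35 = 37)
(l(-362) + K)*(-65133 + N) = (37 + 128022)*(-65133 + 284222) = 128059*219089 = 28056318251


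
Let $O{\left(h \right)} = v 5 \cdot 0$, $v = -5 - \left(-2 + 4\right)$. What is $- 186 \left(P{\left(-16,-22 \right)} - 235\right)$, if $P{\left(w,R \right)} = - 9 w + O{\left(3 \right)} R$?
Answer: $16926$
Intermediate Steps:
$v = -7$ ($v = -5 - 2 = -7$)
$O{\left(h \right)} = 0$ ($O{\left(h \right)} = \left(-7\right) 5 \cdot 0 = \left(-35\right) 0 = 0$)
$P{\left(w,R \right)} = - 9 w$ ($P{\left(w,R \right)} = - 9 w + 0 R = - 9 w + 0 = - 9 w$)
$- 186 \left(P{\left(-16,-22 \right)} - 235\right) = - 186 \left(\left(-9\right) \left(-16\right) - 235\right) = - 186 \left(144 - 235\right) = \left(-186\right) \left(-91\right) = 16926$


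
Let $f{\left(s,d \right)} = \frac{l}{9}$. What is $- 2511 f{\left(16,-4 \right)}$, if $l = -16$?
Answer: $4464$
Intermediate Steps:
$f{\left(s,d \right)} = - \frac{16}{9}$
$- 2511 f{\left(16,-4 \right)} = \left(-2511\right) \left(- \frac{16}{9}\right) = 4464$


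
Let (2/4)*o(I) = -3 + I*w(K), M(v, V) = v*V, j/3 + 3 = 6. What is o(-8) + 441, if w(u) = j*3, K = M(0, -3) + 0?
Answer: 3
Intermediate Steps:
j = 9 (j = -9 + 3*6 = -9 + 18 = 9)
M(v, V) = V*v
K = 0 (K = -3*0 + 0 = 0 + 0 = 0)
w(u) = 27 (w(u) = 9*3 = 27)
o(I) = -6 + 54*I (o(I) = 2*(-3 + I*27) = 2*(-3 + 27*I) = -6 + 54*I)
o(-8) + 441 = (-6 + 54*(-8)) + 441 = (-6 - 432) + 441 = -438 + 441 = 3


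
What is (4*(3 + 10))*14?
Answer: 728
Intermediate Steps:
(4*(3 + 10))*14 = (4*13)*14 = 52*14 = 728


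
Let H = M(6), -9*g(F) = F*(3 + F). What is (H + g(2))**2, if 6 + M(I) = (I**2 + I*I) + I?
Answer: 407044/81 ≈ 5025.2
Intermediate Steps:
M(I) = -6 + I + 2*I**2 (M(I) = -6 + ((I**2 + I*I) + I) = -6 + ((I**2 + I**2) + I) = -6 + (2*I**2 + I) = -6 + (I + 2*I**2) = -6 + I + 2*I**2)
g(F) = -F*(3 + F)/9
H = 72 (H = -6 + 6 + 2*6**2 = -6 + 6 + 2*36 = -6 + 6 + 72 = 72)
(H + g(2))**2 = (72 - 1/9*2*(3 + 2))**2 = (72 - 1/9*2*5)**2 = (72 - 10/9)**2 = (638/9)**2 = 407044/81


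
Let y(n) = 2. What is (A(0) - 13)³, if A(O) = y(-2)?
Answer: -1331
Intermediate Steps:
A(O) = 2
(A(0) - 13)³ = (2 - 13)³ = (-11)³ = -1331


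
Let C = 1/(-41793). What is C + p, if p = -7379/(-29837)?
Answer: 308360710/1246977741 ≈ 0.24729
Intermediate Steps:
C = -1/41793 ≈ -2.3927e-5
p = 7379/29837 (p = -7379*(-1/29837) = 7379/29837 ≈ 0.24731)
C + p = -1/41793 + 7379/29837 = 308360710/1246977741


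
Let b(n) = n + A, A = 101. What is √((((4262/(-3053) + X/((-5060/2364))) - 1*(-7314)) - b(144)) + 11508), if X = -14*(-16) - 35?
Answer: 4*√17234086518295185/3862045 ≈ 135.97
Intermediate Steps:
X = 189 (X = 224 - 35 = 189)
b(n) = 101 + n (b(n) = n + 101 = 101 + n)
√((((4262/(-3053) + X/((-5060/2364))) - 1*(-7314)) - b(144)) + 11508) = √((((4262/(-3053) + 189/((-5060/2364))) - 1*(-7314)) - (101 + 144)) + 11508) = √((((4262*(-1/3053) + 189/((-5060*1/2364))) + 7314) - 1*245) + 11508) = √((((-4262/3053 + 189/(-1265/591)) + 7314) - 245) + 11508) = √((((-4262/3053 + 189*(-591/1265)) + 7314) - 245) + 11508) = √((((-4262/3053 - 111699/1265) + 7314) - 245) + 11508) = √(((-346408477/3862045 + 7314) - 245) + 11508) = √((27900588653/3862045 - 245) + 11508) = √(26954387628/3862045 + 11508) = √(71398801488/3862045) = 4*√17234086518295185/3862045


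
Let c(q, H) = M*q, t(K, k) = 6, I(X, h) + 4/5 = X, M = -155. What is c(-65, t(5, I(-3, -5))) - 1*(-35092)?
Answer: 45167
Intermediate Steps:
I(X, h) = -⅘ + X
c(q, H) = -155*q
c(-65, t(5, I(-3, -5))) - 1*(-35092) = -155*(-65) - 1*(-35092) = 10075 + 35092 = 45167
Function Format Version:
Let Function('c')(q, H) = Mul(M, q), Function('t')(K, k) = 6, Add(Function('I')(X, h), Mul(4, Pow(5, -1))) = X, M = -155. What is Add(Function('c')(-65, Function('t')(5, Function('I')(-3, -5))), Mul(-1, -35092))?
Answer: 45167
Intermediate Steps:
Function('I')(X, h) = Add(Rational(-4, 5), X)
Function('c')(q, H) = Mul(-155, q)
Add(Function('c')(-65, Function('t')(5, Function('I')(-3, -5))), Mul(-1, -35092)) = Add(Mul(-155, -65), Mul(-1, -35092)) = Add(10075, 35092) = 45167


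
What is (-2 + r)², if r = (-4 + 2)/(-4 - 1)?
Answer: 64/25 ≈ 2.5600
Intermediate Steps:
r = ⅖ (r = -2/(-5) = -2*(-⅕) = ⅖ ≈ 0.40000)
(-2 + r)² = (-2 + ⅖)² = (-8/5)² = 64/25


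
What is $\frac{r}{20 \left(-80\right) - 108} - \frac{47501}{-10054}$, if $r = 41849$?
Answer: $- \frac{169809069}{8586116} \approx -19.777$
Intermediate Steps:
$\frac{r}{20 \left(-80\right) - 108} - \frac{47501}{-10054} = \frac{41849}{20 \left(-80\right) - 108} - \frac{47501}{-10054} = \frac{41849}{-1600 - 108} - - \frac{47501}{10054} = \frac{41849}{-1708} + \frac{47501}{10054} = 41849 \left(- \frac{1}{1708}\right) + \frac{47501}{10054} = - \frac{41849}{1708} + \frac{47501}{10054} = - \frac{169809069}{8586116}$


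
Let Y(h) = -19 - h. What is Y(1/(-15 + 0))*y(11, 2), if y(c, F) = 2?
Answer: -568/15 ≈ -37.867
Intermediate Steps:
Y(1/(-15 + 0))*y(11, 2) = (-19 - 1/(-15 + 0))*2 = (-19 - 1/(-15))*2 = (-19 - 1*(-1/15))*2 = (-19 + 1/15)*2 = -284/15*2 = -568/15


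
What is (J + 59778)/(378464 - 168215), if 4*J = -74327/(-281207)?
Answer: 67240042511/236493962172 ≈ 0.28432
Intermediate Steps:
J = 74327/1124828 (J = (-74327/(-281207))/4 = (-74327*(-1/281207))/4 = (¼)*(74327/281207) = 74327/1124828 ≈ 0.066079)
(J + 59778)/(378464 - 168215) = (74327/1124828 + 59778)/(378464 - 168215) = (67240042511/1124828)/210249 = (67240042511/1124828)*(1/210249) = 67240042511/236493962172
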